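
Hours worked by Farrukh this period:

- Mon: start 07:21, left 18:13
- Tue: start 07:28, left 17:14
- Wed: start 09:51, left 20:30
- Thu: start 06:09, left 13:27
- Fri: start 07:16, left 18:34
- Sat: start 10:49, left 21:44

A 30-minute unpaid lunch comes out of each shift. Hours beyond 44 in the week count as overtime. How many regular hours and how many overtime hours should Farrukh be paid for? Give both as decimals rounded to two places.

Mon: 07:21–18:13 = 10 h 52 min; less 30 min break → 10 h 22 min
Tue: 07:28–17:14 = 9 h 46 min; less 30 min break → 9 h 16 min
Wed: 09:51–20:30 = 10 h 39 min; less 30 min break → 10 h 9 min
Thu: 06:09–13:27 = 7 h 18 min; less 30 min break → 6 h 48 min
Fri: 07:16–18:34 = 11 h 18 min; less 30 min break → 10 h 48 min
Sat: 10:49–21:44 = 10 h 55 min; less 30 min break → 10 h 25 min
Total worked: 57 h 48 min = 57.80 h.
Threshold 44 h → overtime 13 h 48 min, regular 44 h 0 min.

Regular 44.00 hours, overtime 13.80 hours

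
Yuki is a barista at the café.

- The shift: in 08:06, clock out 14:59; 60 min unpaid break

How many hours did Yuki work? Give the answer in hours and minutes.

The shift: 08:06–14:59 = 6 h 53 min; less 60 min break → 5 h 53 min

5 h 53 min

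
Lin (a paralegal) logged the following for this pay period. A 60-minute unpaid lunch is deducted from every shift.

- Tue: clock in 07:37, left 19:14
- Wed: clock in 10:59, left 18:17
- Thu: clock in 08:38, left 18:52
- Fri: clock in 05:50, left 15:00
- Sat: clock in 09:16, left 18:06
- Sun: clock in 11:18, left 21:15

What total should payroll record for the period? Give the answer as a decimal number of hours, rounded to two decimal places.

Tue: 07:37–19:14 = 11 h 37 min; less 60 min break → 10 h 37 min
Wed: 10:59–18:17 = 7 h 18 min; less 60 min break → 6 h 18 min
Thu: 08:38–18:52 = 10 h 14 min; less 60 min break → 9 h 14 min
Fri: 05:50–15:00 = 9 h 10 min; less 60 min break → 8 h 10 min
Sat: 09:16–18:06 = 8 h 50 min; less 60 min break → 7 h 50 min
Sun: 11:18–21:15 = 9 h 57 min; less 60 min break → 8 h 57 min
Total: 10 h 37 min + 6 h 18 min + 9 h 14 min + 8 h 10 min + 7 h 50 min + 8 h 57 min = 51 h 6 min.

51.10 hours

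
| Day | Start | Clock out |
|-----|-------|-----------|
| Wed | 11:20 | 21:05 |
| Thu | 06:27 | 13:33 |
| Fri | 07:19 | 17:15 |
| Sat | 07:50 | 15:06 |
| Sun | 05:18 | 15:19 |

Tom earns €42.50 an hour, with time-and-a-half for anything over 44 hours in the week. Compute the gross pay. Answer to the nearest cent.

€1874.25

Wed: 11:20–21:05 = 9 h 45 min
Thu: 06:27–13:33 = 7 h 6 min
Fri: 07:19–17:15 = 9 h 56 min
Sat: 07:50–15:06 = 7 h 16 min
Sun: 05:18–15:19 = 10 h 1 min
Total worked: 44 h 4 min = 2644 min.
Regular 44 h 0 min = 2640 min at €42.50/h; overtime 0 h 4 min = 4 min at €63.75/h.
Pay = (2640 × €42.50 + 4 × €63.75) ÷ 60 = €1874.25.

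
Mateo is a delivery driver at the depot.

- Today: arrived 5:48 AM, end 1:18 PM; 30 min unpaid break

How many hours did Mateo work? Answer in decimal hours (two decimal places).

Today: 5:48 AM–1:18 PM = 7 h 30 min; less 30 min break → 7 h 0 min

7.00 hours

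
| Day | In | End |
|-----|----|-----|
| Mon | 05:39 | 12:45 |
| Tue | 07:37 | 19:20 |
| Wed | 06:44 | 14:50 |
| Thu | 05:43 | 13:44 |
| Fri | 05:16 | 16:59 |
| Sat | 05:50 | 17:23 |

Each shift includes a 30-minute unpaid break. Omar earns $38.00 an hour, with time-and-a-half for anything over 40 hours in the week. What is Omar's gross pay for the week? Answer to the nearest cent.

Mon: 05:39–12:45 = 7 h 6 min; less 30 min break → 6 h 36 min
Tue: 07:37–19:20 = 11 h 43 min; less 30 min break → 11 h 13 min
Wed: 06:44–14:50 = 8 h 6 min; less 30 min break → 7 h 36 min
Thu: 05:43–13:44 = 8 h 1 min; less 30 min break → 7 h 31 min
Fri: 05:16–16:59 = 11 h 43 min; less 30 min break → 11 h 13 min
Sat: 05:50–17:23 = 11 h 33 min; less 30 min break → 11 h 3 min
Total worked: 55 h 12 min = 3312 min.
Regular 40 h 0 min = 2400 min at $38.00/h; overtime 15 h 12 min = 912 min at $57.00/h.
Pay = (2400 × $38.00 + 912 × $57.00) ÷ 60 = $2386.40.

$2386.40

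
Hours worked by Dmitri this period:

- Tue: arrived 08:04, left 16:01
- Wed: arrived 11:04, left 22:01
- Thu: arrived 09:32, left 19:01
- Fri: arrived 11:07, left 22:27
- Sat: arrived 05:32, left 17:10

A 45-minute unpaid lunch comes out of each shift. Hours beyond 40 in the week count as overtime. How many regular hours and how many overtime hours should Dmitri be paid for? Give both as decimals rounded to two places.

Regular 40.00 hours, overtime 7.60 hours

Tue: 08:04–16:01 = 7 h 57 min; less 45 min break → 7 h 12 min
Wed: 11:04–22:01 = 10 h 57 min; less 45 min break → 10 h 12 min
Thu: 09:32–19:01 = 9 h 29 min; less 45 min break → 8 h 44 min
Fri: 11:07–22:27 = 11 h 20 min; less 45 min break → 10 h 35 min
Sat: 05:32–17:10 = 11 h 38 min; less 45 min break → 10 h 53 min
Total worked: 47 h 36 min = 47.60 h.
Threshold 40 h → overtime 7 h 36 min, regular 40 h 0 min.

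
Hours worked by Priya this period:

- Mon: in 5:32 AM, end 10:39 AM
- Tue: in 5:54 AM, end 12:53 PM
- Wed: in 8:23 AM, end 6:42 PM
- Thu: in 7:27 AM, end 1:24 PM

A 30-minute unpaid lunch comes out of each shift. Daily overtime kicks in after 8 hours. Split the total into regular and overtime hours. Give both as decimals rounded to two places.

Regular 24.55 hours, overtime 1.82 hours

Mon: 5:32 AM–10:39 AM = 5 h 7 min; less 30 min break → 4 h 37 min
Tue: 5:54 AM–12:53 PM = 6 h 59 min; less 30 min break → 6 h 29 min
Wed: 8:23 AM–6:42 PM = 10 h 19 min; less 30 min break → 9 h 49 min
Thu: 7:27 AM–1:24 PM = 5 h 57 min; less 30 min break → 5 h 27 min
Mon reg 4 h 37 min / OT 0 h 0 min; Tue reg 6 h 29 min / OT 0 h 0 min; Wed reg 8 h 0 min / OT 1 h 49 min; Thu reg 5 h 27 min / OT 0 h 0 min.
Totals: regular 24 h 33 min, overtime 1 h 49 min.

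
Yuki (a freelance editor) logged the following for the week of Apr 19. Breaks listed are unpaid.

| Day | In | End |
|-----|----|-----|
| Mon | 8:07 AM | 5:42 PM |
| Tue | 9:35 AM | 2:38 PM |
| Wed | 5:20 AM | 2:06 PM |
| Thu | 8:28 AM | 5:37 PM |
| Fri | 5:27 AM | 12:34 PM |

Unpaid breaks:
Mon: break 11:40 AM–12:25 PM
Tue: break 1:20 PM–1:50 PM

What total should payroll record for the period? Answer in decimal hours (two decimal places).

Mon: 8:07 AM–5:42 PM = 9 h 35 min; less 45 min break → 8 h 50 min
Tue: 9:35 AM–2:38 PM = 5 h 3 min; less 30 min break → 4 h 33 min
Wed: 5:20 AM–2:06 PM = 8 h 46 min
Thu: 8:28 AM–5:37 PM = 9 h 9 min
Fri: 5:27 AM–12:34 PM = 7 h 7 min
Total: 8 h 50 min + 4 h 33 min + 8 h 46 min + 9 h 9 min + 7 h 7 min = 38 h 25 min.

38.42 hours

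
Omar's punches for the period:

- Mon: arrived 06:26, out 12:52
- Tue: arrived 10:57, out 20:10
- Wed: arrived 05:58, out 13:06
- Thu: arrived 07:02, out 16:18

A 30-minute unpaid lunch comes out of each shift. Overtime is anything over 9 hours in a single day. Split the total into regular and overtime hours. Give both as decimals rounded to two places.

Regular 30.05 hours, overtime 0.00 hours

Mon: 06:26–12:52 = 6 h 26 min; less 30 min break → 5 h 56 min
Tue: 10:57–20:10 = 9 h 13 min; less 30 min break → 8 h 43 min
Wed: 05:58–13:06 = 7 h 8 min; less 30 min break → 6 h 38 min
Thu: 07:02–16:18 = 9 h 16 min; less 30 min break → 8 h 46 min
Mon reg 5 h 56 min / OT 0 h 0 min; Tue reg 8 h 43 min / OT 0 h 0 min; Wed reg 6 h 38 min / OT 0 h 0 min; Thu reg 8 h 46 min / OT 0 h 0 min.
Totals: regular 30 h 3 min, overtime 0 h 0 min.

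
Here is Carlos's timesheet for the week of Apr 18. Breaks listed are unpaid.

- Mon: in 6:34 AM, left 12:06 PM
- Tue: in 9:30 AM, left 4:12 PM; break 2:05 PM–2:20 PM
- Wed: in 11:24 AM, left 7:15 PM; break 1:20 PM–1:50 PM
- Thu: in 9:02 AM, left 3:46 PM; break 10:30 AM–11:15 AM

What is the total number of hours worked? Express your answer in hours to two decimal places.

25.32 hours

Mon: 6:34 AM–12:06 PM = 5 h 32 min
Tue: 9:30 AM–4:12 PM = 6 h 42 min; less 15 min break → 6 h 27 min
Wed: 11:24 AM–7:15 PM = 7 h 51 min; less 30 min break → 7 h 21 min
Thu: 9:02 AM–3:46 PM = 6 h 44 min; less 45 min break → 5 h 59 min
Total: 5 h 32 min + 6 h 27 min + 7 h 21 min + 5 h 59 min = 25 h 19 min.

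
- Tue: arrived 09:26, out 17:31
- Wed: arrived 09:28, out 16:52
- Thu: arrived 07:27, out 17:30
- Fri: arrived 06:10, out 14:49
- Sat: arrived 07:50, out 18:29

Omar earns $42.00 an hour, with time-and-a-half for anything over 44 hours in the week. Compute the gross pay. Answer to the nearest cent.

$1900.50

Tue: 09:26–17:31 = 8 h 5 min
Wed: 09:28–16:52 = 7 h 24 min
Thu: 07:27–17:30 = 10 h 3 min
Fri: 06:10–14:49 = 8 h 39 min
Sat: 07:50–18:29 = 10 h 39 min
Total worked: 44 h 50 min = 2690 min.
Regular 44 h 0 min = 2640 min at $42.00/h; overtime 0 h 50 min = 50 min at $63.00/h.
Pay = (2640 × $42.00 + 50 × $63.00) ÷ 60 = $1900.50.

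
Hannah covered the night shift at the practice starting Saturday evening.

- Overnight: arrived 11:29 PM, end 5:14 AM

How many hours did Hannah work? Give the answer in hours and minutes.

Overnight: 11:29 PM → midnight = 0 h 31 min; midnight → 5:14 AM = 5 h 14 min; span 5 h 45 min

5 h 45 min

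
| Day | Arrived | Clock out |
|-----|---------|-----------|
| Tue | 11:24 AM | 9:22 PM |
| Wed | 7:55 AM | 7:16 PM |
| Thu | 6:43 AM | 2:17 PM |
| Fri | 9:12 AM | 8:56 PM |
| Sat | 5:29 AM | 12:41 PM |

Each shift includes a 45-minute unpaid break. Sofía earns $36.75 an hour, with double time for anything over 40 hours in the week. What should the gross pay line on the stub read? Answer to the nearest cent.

$1768.90

Tue: 11:24 AM–9:22 PM = 9 h 58 min; less 45 min break → 9 h 13 min
Wed: 7:55 AM–7:16 PM = 11 h 21 min; less 45 min break → 10 h 36 min
Thu: 6:43 AM–2:17 PM = 7 h 34 min; less 45 min break → 6 h 49 min
Fri: 9:12 AM–8:56 PM = 11 h 44 min; less 45 min break → 10 h 59 min
Sat: 5:29 AM–12:41 PM = 7 h 12 min; less 45 min break → 6 h 27 min
Total worked: 44 h 4 min = 2644 min.
Regular 40 h 0 min = 2400 min at $36.75/h; overtime 4 h 4 min = 244 min at $73.50/h.
Pay = (2400 × $36.75 + 244 × $73.50) ÷ 60 = $1768.90.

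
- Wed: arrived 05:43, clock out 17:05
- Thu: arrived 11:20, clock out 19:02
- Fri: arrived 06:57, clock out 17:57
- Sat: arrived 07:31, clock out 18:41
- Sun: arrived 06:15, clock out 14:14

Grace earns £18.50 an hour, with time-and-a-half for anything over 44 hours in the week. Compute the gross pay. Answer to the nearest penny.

Wed: 05:43–17:05 = 11 h 22 min
Thu: 11:20–19:02 = 7 h 42 min
Fri: 06:57–17:57 = 11 h 0 min
Sat: 07:31–18:41 = 11 h 10 min
Sun: 06:15–14:14 = 7 h 59 min
Total worked: 49 h 13 min = 2953 min.
Regular 44 h 0 min = 2640 min at £18.50/h; overtime 5 h 13 min = 313 min at £27.75/h.
Pay = (2640 × £18.50 + 313 × £27.75) ÷ 60 = £958.76.

£958.76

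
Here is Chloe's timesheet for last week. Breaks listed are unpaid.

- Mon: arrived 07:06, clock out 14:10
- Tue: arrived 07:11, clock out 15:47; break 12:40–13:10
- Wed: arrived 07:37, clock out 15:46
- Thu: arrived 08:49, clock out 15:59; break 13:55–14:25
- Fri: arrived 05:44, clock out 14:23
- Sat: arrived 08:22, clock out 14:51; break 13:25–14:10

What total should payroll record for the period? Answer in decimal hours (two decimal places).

Mon: 07:06–14:10 = 7 h 4 min
Tue: 07:11–15:47 = 8 h 36 min; less 30 min break → 8 h 6 min
Wed: 07:37–15:46 = 8 h 9 min
Thu: 08:49–15:59 = 7 h 10 min; less 30 min break → 6 h 40 min
Fri: 05:44–14:23 = 8 h 39 min
Sat: 08:22–14:51 = 6 h 29 min; less 45 min break → 5 h 44 min
Total: 7 h 4 min + 8 h 6 min + 8 h 9 min + 6 h 40 min + 8 h 39 min + 5 h 44 min = 44 h 22 min.

44.37 hours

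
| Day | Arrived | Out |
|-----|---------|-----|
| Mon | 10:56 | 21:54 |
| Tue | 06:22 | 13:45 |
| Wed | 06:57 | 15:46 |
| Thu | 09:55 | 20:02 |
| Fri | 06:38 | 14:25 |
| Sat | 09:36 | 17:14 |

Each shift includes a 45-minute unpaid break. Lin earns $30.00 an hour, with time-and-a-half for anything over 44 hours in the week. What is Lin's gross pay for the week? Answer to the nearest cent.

Mon: 10:56–21:54 = 10 h 58 min; less 45 min break → 10 h 13 min
Tue: 06:22–13:45 = 7 h 23 min; less 45 min break → 6 h 38 min
Wed: 06:57–15:46 = 8 h 49 min; less 45 min break → 8 h 4 min
Thu: 09:55–20:02 = 10 h 7 min; less 45 min break → 9 h 22 min
Fri: 06:38–14:25 = 7 h 47 min; less 45 min break → 7 h 2 min
Sat: 09:36–17:14 = 7 h 38 min; less 45 min break → 6 h 53 min
Total worked: 48 h 12 min = 2892 min.
Regular 44 h 0 min = 2640 min at $30.00/h; overtime 4 h 12 min = 252 min at $45.00/h.
Pay = (2640 × $30.00 + 252 × $45.00) ÷ 60 = $1509.00.

$1509.00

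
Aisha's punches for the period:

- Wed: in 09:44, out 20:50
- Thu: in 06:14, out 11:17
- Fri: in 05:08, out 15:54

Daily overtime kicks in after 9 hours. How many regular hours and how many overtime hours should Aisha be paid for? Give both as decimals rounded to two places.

Wed: 09:44–20:50 = 11 h 6 min
Thu: 06:14–11:17 = 5 h 3 min
Fri: 05:08–15:54 = 10 h 46 min
Wed reg 9 h 0 min / OT 2 h 6 min; Thu reg 5 h 3 min / OT 0 h 0 min; Fri reg 9 h 0 min / OT 1 h 46 min.
Totals: regular 23 h 3 min, overtime 3 h 52 min.

Regular 23.05 hours, overtime 3.87 hours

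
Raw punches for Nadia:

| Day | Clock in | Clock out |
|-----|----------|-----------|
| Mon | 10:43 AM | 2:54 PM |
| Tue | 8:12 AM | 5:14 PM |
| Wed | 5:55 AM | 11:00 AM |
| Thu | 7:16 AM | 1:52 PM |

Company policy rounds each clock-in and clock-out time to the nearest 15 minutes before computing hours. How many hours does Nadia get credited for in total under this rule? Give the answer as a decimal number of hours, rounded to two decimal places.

Mon: in 10:43 AM→10:45 AM, out 2:54 PM→3:00 PM; 4 h 15 min
Tue: in 8:12 AM→8:15 AM, out 5:14 PM→5:15 PM; 9 h 0 min
Wed: in 5:55 AM→6:00 AM, out 11:00 AM→11:00 AM; 5 h 0 min
Thu: in 7:16 AM→7:15 AM, out 1:52 PM→1:45 PM; 6 h 30 min
Total credited: 24 h 45 min.

24.75 hours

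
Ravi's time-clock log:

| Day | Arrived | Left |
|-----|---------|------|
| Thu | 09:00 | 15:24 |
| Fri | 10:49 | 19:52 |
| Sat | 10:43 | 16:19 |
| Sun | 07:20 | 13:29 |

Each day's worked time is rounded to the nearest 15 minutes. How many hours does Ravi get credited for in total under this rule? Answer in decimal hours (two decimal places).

27.25 hours

Thu: 09:00–15:24 = 6 h 24 min → rounds to 6 h 30 min
Fri: 10:49–19:52 = 9 h 3 min → rounds to 9 h 0 min
Sat: 10:43–16:19 = 5 h 36 min → rounds to 5 h 30 min
Sun: 07:20–13:29 = 6 h 9 min → rounds to 6 h 15 min
Total credited: 27 h 15 min.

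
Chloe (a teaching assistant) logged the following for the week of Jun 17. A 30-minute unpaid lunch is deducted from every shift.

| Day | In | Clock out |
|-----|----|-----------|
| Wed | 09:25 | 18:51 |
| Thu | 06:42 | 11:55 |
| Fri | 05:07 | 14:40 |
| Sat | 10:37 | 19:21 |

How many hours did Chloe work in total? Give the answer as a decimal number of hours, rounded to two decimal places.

Wed: 09:25–18:51 = 9 h 26 min; less 30 min break → 8 h 56 min
Thu: 06:42–11:55 = 5 h 13 min; less 30 min break → 4 h 43 min
Fri: 05:07–14:40 = 9 h 33 min; less 30 min break → 9 h 3 min
Sat: 10:37–19:21 = 8 h 44 min; less 30 min break → 8 h 14 min
Total: 8 h 56 min + 4 h 43 min + 9 h 3 min + 8 h 14 min = 30 h 56 min.

30.93 hours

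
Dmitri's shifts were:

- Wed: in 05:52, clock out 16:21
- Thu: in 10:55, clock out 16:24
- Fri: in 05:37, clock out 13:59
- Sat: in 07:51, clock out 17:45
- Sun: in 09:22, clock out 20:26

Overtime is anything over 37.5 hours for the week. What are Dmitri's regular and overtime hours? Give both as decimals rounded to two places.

Regular 37.50 hours, overtime 7.80 hours

Wed: 05:52–16:21 = 10 h 29 min
Thu: 10:55–16:24 = 5 h 29 min
Fri: 05:37–13:59 = 8 h 22 min
Sat: 07:51–17:45 = 9 h 54 min
Sun: 09:22–20:26 = 11 h 4 min
Total worked: 45 h 18 min = 45.30 h.
Threshold 37.5 h → overtime 7 h 48 min, regular 37 h 30 min.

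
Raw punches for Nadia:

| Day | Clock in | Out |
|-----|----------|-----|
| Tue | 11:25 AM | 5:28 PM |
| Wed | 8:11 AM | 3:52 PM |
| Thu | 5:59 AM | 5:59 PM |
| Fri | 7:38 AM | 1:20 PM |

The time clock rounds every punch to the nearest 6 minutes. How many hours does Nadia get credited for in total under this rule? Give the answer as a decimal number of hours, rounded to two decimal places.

Tue: in 11:25 AM→11:24 AM, out 5:28 PM→5:30 PM; 6 h 6 min
Wed: in 8:11 AM→8:12 AM, out 3:52 PM→3:54 PM; 7 h 42 min
Thu: in 5:59 AM→6:00 AM, out 5:59 PM→6:00 PM; 12 h 0 min
Fri: in 7:38 AM→7:36 AM, out 1:20 PM→1:18 PM; 5 h 42 min
Total credited: 31 h 30 min.

31.50 hours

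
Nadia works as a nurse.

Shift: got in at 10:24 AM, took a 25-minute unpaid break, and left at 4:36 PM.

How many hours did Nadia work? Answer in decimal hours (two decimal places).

Shift: 10:24 AM–4:36 PM = 6 h 12 min; less 25 min break → 5 h 47 min

5.78 hours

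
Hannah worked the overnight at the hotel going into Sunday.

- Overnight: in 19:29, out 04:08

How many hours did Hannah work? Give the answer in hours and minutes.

8 h 39 min

Overnight: 19:29 → midnight = 4 h 31 min; midnight → 04:08 = 4 h 8 min; span 8 h 39 min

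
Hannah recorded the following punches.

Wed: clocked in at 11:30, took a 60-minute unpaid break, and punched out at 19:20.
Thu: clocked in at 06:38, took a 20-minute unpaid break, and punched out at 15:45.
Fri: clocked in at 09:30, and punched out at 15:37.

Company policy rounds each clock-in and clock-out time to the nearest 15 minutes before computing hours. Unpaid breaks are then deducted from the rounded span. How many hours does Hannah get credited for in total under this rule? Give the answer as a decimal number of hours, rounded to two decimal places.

Wed: in 11:30→11:30, out 19:20→19:15; 7 h 45 min − 60 min = 6 h 45 min
Thu: in 06:38→06:45, out 15:45→15:45; 9 h 0 min − 20 min = 8 h 40 min
Fri: in 09:30→09:30, out 15:37→15:30; 6 h 0 min
Total credited: 21 h 25 min.

21.42 hours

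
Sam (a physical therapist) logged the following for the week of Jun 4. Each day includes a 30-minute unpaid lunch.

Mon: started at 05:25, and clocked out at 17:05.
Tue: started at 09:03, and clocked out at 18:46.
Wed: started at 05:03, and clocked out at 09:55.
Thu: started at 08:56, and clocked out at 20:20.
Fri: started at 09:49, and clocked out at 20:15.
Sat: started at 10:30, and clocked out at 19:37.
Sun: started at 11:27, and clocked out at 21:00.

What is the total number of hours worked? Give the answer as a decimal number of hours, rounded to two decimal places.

Mon: 05:25–17:05 = 11 h 40 min; less 30 min break → 11 h 10 min
Tue: 09:03–18:46 = 9 h 43 min; less 30 min break → 9 h 13 min
Wed: 05:03–09:55 = 4 h 52 min; less 30 min break → 4 h 22 min
Thu: 08:56–20:20 = 11 h 24 min; less 30 min break → 10 h 54 min
Fri: 09:49–20:15 = 10 h 26 min; less 30 min break → 9 h 56 min
Sat: 10:30–19:37 = 9 h 7 min; less 30 min break → 8 h 37 min
Sun: 11:27–21:00 = 9 h 33 min; less 30 min break → 9 h 3 min
Total: 11 h 10 min + 9 h 13 min + 4 h 22 min + 10 h 54 min + 9 h 56 min + 8 h 37 min + 9 h 3 min = 63 h 15 min.

63.25 hours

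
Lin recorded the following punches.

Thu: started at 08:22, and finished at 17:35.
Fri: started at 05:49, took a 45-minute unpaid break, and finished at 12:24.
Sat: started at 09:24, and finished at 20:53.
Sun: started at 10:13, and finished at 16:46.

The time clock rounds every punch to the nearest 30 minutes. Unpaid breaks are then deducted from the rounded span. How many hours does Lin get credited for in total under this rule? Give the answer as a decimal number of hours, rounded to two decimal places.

33.25 hours

Thu: in 08:22→08:30, out 17:35→17:30; 9 h 0 min
Fri: in 05:49→06:00, out 12:24→12:30; 6 h 30 min − 45 min = 5 h 45 min
Sat: in 09:24→09:30, out 20:53→21:00; 11 h 30 min
Sun: in 10:13→10:00, out 16:46→17:00; 7 h 0 min
Total credited: 33 h 15 min.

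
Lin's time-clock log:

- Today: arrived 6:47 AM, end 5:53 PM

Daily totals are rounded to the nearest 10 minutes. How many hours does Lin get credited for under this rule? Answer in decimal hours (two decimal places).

Today: 6:47 AM–5:53 PM = 11 h 6 min → rounds to 11 h 10 min

11.17 hours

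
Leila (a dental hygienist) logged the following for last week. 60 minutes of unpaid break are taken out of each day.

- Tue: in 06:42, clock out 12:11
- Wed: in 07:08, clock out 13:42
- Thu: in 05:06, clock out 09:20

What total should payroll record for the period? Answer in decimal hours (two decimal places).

Tue: 06:42–12:11 = 5 h 29 min; less 60 min break → 4 h 29 min
Wed: 07:08–13:42 = 6 h 34 min; less 60 min break → 5 h 34 min
Thu: 05:06–09:20 = 4 h 14 min; less 60 min break → 3 h 14 min
Total: 4 h 29 min + 5 h 34 min + 3 h 14 min = 13 h 17 min.

13.28 hours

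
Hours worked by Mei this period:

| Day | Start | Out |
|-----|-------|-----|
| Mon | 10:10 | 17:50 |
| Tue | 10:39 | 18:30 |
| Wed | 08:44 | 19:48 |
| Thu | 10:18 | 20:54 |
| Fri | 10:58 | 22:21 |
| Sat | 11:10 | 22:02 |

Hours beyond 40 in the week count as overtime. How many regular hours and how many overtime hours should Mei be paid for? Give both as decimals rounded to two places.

Regular 40.00 hours, overtime 19.43 hours

Mon: 10:10–17:50 = 7 h 40 min
Tue: 10:39–18:30 = 7 h 51 min
Wed: 08:44–19:48 = 11 h 4 min
Thu: 10:18–20:54 = 10 h 36 min
Fri: 10:58–22:21 = 11 h 23 min
Sat: 11:10–22:02 = 10 h 52 min
Total worked: 59 h 26 min = 59.43 h.
Threshold 40 h → overtime 19 h 26 min, regular 40 h 0 min.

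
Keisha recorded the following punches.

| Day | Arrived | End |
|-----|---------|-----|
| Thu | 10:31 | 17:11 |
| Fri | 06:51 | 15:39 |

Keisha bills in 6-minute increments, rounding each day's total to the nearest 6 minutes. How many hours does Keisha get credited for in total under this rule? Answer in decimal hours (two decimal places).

15.50 hours

Thu: 10:31–17:11 = 6 h 40 min → rounds to 6 h 42 min
Fri: 06:51–15:39 = 8 h 48 min → rounds to 8 h 48 min
Total credited: 15 h 30 min.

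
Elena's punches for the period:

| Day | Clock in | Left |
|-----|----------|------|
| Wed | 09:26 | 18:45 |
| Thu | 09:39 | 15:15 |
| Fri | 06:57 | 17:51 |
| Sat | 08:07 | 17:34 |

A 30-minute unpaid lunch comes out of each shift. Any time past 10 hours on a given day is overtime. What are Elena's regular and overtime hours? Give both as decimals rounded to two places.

Regular 32.87 hours, overtime 0.40 hours

Wed: 09:26–18:45 = 9 h 19 min; less 30 min break → 8 h 49 min
Thu: 09:39–15:15 = 5 h 36 min; less 30 min break → 5 h 6 min
Fri: 06:57–17:51 = 10 h 54 min; less 30 min break → 10 h 24 min
Sat: 08:07–17:34 = 9 h 27 min; less 30 min break → 8 h 57 min
Wed reg 8 h 49 min / OT 0 h 0 min; Thu reg 5 h 6 min / OT 0 h 0 min; Fri reg 10 h 0 min / OT 0 h 24 min; Sat reg 8 h 57 min / OT 0 h 0 min.
Totals: regular 32 h 52 min, overtime 0 h 24 min.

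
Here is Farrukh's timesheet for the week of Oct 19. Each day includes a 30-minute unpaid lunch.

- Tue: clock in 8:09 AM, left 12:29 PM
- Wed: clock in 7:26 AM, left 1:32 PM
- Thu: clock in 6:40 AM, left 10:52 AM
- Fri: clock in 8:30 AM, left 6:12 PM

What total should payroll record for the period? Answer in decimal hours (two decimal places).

Tue: 8:09 AM–12:29 PM = 4 h 20 min; less 30 min break → 3 h 50 min
Wed: 7:26 AM–1:32 PM = 6 h 6 min; less 30 min break → 5 h 36 min
Thu: 6:40 AM–10:52 AM = 4 h 12 min; less 30 min break → 3 h 42 min
Fri: 8:30 AM–6:12 PM = 9 h 42 min; less 30 min break → 9 h 12 min
Total: 3 h 50 min + 5 h 36 min + 3 h 42 min + 9 h 12 min = 22 h 20 min.

22.33 hours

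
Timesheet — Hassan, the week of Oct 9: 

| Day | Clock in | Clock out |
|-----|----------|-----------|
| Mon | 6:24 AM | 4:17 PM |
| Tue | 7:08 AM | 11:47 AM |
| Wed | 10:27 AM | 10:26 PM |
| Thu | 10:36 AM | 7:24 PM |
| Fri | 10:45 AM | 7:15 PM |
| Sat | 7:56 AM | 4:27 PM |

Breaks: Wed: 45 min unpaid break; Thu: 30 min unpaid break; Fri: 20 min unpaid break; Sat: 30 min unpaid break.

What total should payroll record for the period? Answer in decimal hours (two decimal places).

Mon: 6:24 AM–4:17 PM = 9 h 53 min
Tue: 7:08 AM–11:47 AM = 4 h 39 min
Wed: 10:27 AM–10:26 PM = 11 h 59 min; less 45 min break → 11 h 14 min
Thu: 10:36 AM–7:24 PM = 8 h 48 min; less 30 min break → 8 h 18 min
Fri: 10:45 AM–7:15 PM = 8 h 30 min; less 20 min break → 8 h 10 min
Sat: 7:56 AM–4:27 PM = 8 h 31 min; less 30 min break → 8 h 1 min
Total: 9 h 53 min + 4 h 39 min + 11 h 14 min + 8 h 18 min + 8 h 10 min + 8 h 1 min = 50 h 15 min.

50.25 hours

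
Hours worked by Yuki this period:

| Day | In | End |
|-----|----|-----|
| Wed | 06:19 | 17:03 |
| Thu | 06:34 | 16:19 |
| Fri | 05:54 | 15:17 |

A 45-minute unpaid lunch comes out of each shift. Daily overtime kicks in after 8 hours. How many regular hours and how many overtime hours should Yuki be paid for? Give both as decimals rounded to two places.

Wed: 06:19–17:03 = 10 h 44 min; less 45 min break → 9 h 59 min
Thu: 06:34–16:19 = 9 h 45 min; less 45 min break → 9 h 0 min
Fri: 05:54–15:17 = 9 h 23 min; less 45 min break → 8 h 38 min
Wed reg 8 h 0 min / OT 1 h 59 min; Thu reg 8 h 0 min / OT 1 h 0 min; Fri reg 8 h 0 min / OT 0 h 38 min.
Totals: regular 24 h 0 min, overtime 3 h 37 min.

Regular 24.00 hours, overtime 3.62 hours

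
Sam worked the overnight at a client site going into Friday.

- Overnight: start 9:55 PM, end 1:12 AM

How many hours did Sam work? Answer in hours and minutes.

Overnight: 9:55 PM → midnight = 2 h 5 min; midnight → 1:12 AM = 1 h 12 min; span 3 h 17 min

3 h 17 min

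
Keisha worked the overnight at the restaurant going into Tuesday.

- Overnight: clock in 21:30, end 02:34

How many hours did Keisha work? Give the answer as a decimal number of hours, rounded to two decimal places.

Overnight: 21:30 → midnight = 2 h 30 min; midnight → 02:34 = 2 h 34 min; span 5 h 4 min

5.07 hours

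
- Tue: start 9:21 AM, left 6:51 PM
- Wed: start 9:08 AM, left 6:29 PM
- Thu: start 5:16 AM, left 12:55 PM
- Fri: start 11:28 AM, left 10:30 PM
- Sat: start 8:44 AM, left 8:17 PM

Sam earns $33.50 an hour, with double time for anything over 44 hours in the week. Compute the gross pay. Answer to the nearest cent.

$1814.58

Tue: 9:21 AM–6:51 PM = 9 h 30 min
Wed: 9:08 AM–6:29 PM = 9 h 21 min
Thu: 5:16 AM–12:55 PM = 7 h 39 min
Fri: 11:28 AM–10:30 PM = 11 h 2 min
Sat: 8:44 AM–8:17 PM = 11 h 33 min
Total worked: 49 h 5 min = 2945 min.
Regular 44 h 0 min = 2640 min at $33.50/h; overtime 5 h 5 min = 305 min at $67.00/h.
Pay = (2640 × $33.50 + 305 × $67.00) ÷ 60 = $1814.58.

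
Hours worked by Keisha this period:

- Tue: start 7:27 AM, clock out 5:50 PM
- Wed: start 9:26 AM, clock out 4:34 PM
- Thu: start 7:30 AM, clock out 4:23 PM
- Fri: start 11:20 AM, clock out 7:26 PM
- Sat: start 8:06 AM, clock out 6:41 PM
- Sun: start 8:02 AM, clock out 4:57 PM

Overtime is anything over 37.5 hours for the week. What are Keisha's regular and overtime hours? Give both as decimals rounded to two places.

Regular 37.50 hours, overtime 16.50 hours

Tue: 7:27 AM–5:50 PM = 10 h 23 min
Wed: 9:26 AM–4:34 PM = 7 h 8 min
Thu: 7:30 AM–4:23 PM = 8 h 53 min
Fri: 11:20 AM–7:26 PM = 8 h 6 min
Sat: 8:06 AM–6:41 PM = 10 h 35 min
Sun: 8:02 AM–4:57 PM = 8 h 55 min
Total worked: 54 h 0 min = 54.00 h.
Threshold 37.5 h → overtime 16 h 30 min, regular 37 h 30 min.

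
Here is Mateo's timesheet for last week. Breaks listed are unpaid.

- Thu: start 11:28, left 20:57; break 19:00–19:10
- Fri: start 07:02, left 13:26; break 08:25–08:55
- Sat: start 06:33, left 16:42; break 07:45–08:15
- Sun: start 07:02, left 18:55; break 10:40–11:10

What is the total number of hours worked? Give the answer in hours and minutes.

Thu: 11:28–20:57 = 9 h 29 min; less 10 min break → 9 h 19 min
Fri: 07:02–13:26 = 6 h 24 min; less 30 min break → 5 h 54 min
Sat: 06:33–16:42 = 10 h 9 min; less 30 min break → 9 h 39 min
Sun: 07:02–18:55 = 11 h 53 min; less 30 min break → 11 h 23 min
Total: 9 h 19 min + 5 h 54 min + 9 h 39 min + 11 h 23 min = 36 h 15 min.

36 h 15 min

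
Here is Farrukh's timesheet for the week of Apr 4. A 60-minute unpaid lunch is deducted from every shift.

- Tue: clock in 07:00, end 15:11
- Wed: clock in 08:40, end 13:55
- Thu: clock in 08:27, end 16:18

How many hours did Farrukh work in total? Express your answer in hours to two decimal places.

Tue: 07:00–15:11 = 8 h 11 min; less 60 min break → 7 h 11 min
Wed: 08:40–13:55 = 5 h 15 min; less 60 min break → 4 h 15 min
Thu: 08:27–16:18 = 7 h 51 min; less 60 min break → 6 h 51 min
Total: 7 h 11 min + 4 h 15 min + 6 h 51 min = 18 h 17 min.

18.28 hours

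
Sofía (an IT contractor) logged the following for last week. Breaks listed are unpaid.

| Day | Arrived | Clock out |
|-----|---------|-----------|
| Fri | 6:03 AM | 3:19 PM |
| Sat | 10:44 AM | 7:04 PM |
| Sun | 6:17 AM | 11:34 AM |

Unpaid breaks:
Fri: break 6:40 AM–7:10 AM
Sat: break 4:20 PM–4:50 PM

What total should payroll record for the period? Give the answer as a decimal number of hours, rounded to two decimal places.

Fri: 6:03 AM–3:19 PM = 9 h 16 min; less 30 min break → 8 h 46 min
Sat: 10:44 AM–7:04 PM = 8 h 20 min; less 30 min break → 7 h 50 min
Sun: 6:17 AM–11:34 AM = 5 h 17 min
Total: 8 h 46 min + 7 h 50 min + 5 h 17 min = 21 h 53 min.

21.88 hours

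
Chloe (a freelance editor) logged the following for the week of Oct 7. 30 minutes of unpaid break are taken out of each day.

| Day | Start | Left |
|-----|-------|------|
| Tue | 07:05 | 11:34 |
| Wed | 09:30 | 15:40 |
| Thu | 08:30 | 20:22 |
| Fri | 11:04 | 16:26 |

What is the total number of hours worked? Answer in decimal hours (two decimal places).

25.88 hours

Tue: 07:05–11:34 = 4 h 29 min; less 30 min break → 3 h 59 min
Wed: 09:30–15:40 = 6 h 10 min; less 30 min break → 5 h 40 min
Thu: 08:30–20:22 = 11 h 52 min; less 30 min break → 11 h 22 min
Fri: 11:04–16:26 = 5 h 22 min; less 30 min break → 4 h 52 min
Total: 3 h 59 min + 5 h 40 min + 11 h 22 min + 4 h 52 min = 25 h 53 min.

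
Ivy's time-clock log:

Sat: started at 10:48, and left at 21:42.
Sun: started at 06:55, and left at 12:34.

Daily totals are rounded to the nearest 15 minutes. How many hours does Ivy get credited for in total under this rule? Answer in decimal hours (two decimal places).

16.75 hours

Sat: 10:48–21:42 = 10 h 54 min → rounds to 11 h 0 min
Sun: 06:55–12:34 = 5 h 39 min → rounds to 5 h 45 min
Total credited: 16 h 45 min.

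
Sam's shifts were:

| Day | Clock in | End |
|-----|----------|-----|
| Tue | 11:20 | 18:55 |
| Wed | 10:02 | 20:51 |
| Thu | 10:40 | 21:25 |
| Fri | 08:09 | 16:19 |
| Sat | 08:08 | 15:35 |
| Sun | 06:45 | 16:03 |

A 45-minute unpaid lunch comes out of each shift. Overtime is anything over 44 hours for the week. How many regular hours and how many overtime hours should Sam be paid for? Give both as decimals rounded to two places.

Tue: 11:20–18:55 = 7 h 35 min; less 45 min break → 6 h 50 min
Wed: 10:02–20:51 = 10 h 49 min; less 45 min break → 10 h 4 min
Thu: 10:40–21:25 = 10 h 45 min; less 45 min break → 10 h 0 min
Fri: 08:09–16:19 = 8 h 10 min; less 45 min break → 7 h 25 min
Sat: 08:08–15:35 = 7 h 27 min; less 45 min break → 6 h 42 min
Sun: 06:45–16:03 = 9 h 18 min; less 45 min break → 8 h 33 min
Total worked: 49 h 34 min = 49.57 h.
Threshold 44 h → overtime 5 h 34 min, regular 44 h 0 min.

Regular 44.00 hours, overtime 5.57 hours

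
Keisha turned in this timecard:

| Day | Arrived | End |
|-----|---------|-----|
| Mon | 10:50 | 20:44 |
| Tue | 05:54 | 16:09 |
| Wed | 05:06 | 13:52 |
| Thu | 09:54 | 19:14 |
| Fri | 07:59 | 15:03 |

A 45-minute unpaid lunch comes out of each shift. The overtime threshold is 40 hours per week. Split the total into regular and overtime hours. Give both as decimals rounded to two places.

Mon: 10:50–20:44 = 9 h 54 min; less 45 min break → 9 h 9 min
Tue: 05:54–16:09 = 10 h 15 min; less 45 min break → 9 h 30 min
Wed: 05:06–13:52 = 8 h 46 min; less 45 min break → 8 h 1 min
Thu: 09:54–19:14 = 9 h 20 min; less 45 min break → 8 h 35 min
Fri: 07:59–15:03 = 7 h 4 min; less 45 min break → 6 h 19 min
Total worked: 41 h 34 min = 41.57 h.
Threshold 40 h → overtime 1 h 34 min, regular 40 h 0 min.

Regular 40.00 hours, overtime 1.57 hours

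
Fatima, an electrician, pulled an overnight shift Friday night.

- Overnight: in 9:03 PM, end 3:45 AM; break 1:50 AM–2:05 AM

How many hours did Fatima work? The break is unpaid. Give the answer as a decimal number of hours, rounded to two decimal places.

Overnight: 9:03 PM → midnight = 2 h 57 min; midnight → 3:45 AM = 3 h 45 min; span 6 h 42 min; less 15 min break → 6 h 27 min

6.45 hours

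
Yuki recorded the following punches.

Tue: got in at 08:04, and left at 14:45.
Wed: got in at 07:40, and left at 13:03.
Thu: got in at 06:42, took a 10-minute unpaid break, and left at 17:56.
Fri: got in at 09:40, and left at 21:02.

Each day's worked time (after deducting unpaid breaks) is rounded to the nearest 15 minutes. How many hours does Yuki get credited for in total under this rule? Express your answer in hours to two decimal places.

34.50 hours

Tue: 08:04–14:45 = 6 h 41 min → rounds to 6 h 45 min
Wed: 07:40–13:03 = 5 h 23 min → rounds to 5 h 30 min
Thu: 06:42–17:56 = 11 h 14 min − 10 min = 11 h 4 min → rounds to 11 h 0 min
Fri: 09:40–21:02 = 11 h 22 min → rounds to 11 h 15 min
Total credited: 34 h 30 min.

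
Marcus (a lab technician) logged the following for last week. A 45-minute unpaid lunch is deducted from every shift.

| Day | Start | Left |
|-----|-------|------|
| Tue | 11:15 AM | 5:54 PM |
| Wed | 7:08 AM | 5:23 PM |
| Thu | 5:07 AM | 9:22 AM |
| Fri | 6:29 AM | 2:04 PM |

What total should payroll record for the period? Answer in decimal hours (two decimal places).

25.73 hours

Tue: 11:15 AM–5:54 PM = 6 h 39 min; less 45 min break → 5 h 54 min
Wed: 7:08 AM–5:23 PM = 10 h 15 min; less 45 min break → 9 h 30 min
Thu: 5:07 AM–9:22 AM = 4 h 15 min; less 45 min break → 3 h 30 min
Fri: 6:29 AM–2:04 PM = 7 h 35 min; less 45 min break → 6 h 50 min
Total: 5 h 54 min + 9 h 30 min + 3 h 30 min + 6 h 50 min = 25 h 44 min.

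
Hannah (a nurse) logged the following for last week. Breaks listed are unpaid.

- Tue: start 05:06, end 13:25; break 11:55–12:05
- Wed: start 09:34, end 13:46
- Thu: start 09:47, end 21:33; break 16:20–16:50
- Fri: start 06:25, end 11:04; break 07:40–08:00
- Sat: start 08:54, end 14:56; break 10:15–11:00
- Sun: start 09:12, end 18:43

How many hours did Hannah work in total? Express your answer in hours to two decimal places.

42.73 hours

Tue: 05:06–13:25 = 8 h 19 min; less 10 min break → 8 h 9 min
Wed: 09:34–13:46 = 4 h 12 min
Thu: 09:47–21:33 = 11 h 46 min; less 30 min break → 11 h 16 min
Fri: 06:25–11:04 = 4 h 39 min; less 20 min break → 4 h 19 min
Sat: 08:54–14:56 = 6 h 2 min; less 45 min break → 5 h 17 min
Sun: 09:12–18:43 = 9 h 31 min
Total: 8 h 9 min + 4 h 12 min + 11 h 16 min + 4 h 19 min + 5 h 17 min + 9 h 31 min = 42 h 44 min.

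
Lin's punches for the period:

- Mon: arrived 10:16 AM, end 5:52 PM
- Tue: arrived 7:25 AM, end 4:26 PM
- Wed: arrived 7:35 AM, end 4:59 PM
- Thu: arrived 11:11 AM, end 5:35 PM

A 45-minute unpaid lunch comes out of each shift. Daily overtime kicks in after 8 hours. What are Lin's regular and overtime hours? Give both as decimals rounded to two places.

Regular 28.50 hours, overtime 0.92 hours

Mon: 10:16 AM–5:52 PM = 7 h 36 min; less 45 min break → 6 h 51 min
Tue: 7:25 AM–4:26 PM = 9 h 1 min; less 45 min break → 8 h 16 min
Wed: 7:35 AM–4:59 PM = 9 h 24 min; less 45 min break → 8 h 39 min
Thu: 11:11 AM–5:35 PM = 6 h 24 min; less 45 min break → 5 h 39 min
Mon reg 6 h 51 min / OT 0 h 0 min; Tue reg 8 h 0 min / OT 0 h 16 min; Wed reg 8 h 0 min / OT 0 h 39 min; Thu reg 5 h 39 min / OT 0 h 0 min.
Totals: regular 28 h 30 min, overtime 0 h 55 min.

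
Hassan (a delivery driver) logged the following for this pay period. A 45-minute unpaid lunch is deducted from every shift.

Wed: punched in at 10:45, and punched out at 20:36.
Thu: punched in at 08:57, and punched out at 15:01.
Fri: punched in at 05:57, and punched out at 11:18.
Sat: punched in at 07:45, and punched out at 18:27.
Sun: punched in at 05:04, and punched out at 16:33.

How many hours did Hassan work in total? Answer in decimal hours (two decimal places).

39.70 hours

Wed: 10:45–20:36 = 9 h 51 min; less 45 min break → 9 h 6 min
Thu: 08:57–15:01 = 6 h 4 min; less 45 min break → 5 h 19 min
Fri: 05:57–11:18 = 5 h 21 min; less 45 min break → 4 h 36 min
Sat: 07:45–18:27 = 10 h 42 min; less 45 min break → 9 h 57 min
Sun: 05:04–16:33 = 11 h 29 min; less 45 min break → 10 h 44 min
Total: 9 h 6 min + 5 h 19 min + 4 h 36 min + 9 h 57 min + 10 h 44 min = 39 h 42 min.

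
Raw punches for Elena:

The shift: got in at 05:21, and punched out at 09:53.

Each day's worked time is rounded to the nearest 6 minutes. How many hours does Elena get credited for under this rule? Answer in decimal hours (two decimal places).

The shift: 05:21–09:53 = 4 h 32 min → rounds to 4 h 30 min

4.50 hours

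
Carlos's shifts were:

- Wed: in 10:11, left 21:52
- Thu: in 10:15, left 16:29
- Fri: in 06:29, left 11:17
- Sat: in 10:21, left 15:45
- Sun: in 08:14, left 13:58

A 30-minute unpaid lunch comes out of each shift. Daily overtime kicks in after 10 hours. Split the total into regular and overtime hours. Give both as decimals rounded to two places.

Wed: 10:11–21:52 = 11 h 41 min; less 30 min break → 11 h 11 min
Thu: 10:15–16:29 = 6 h 14 min; less 30 min break → 5 h 44 min
Fri: 06:29–11:17 = 4 h 48 min; less 30 min break → 4 h 18 min
Sat: 10:21–15:45 = 5 h 24 min; less 30 min break → 4 h 54 min
Sun: 08:14–13:58 = 5 h 44 min; less 30 min break → 5 h 14 min
Wed reg 10 h 0 min / OT 1 h 11 min; Thu reg 5 h 44 min / OT 0 h 0 min; Fri reg 4 h 18 min / OT 0 h 0 min; Sat reg 4 h 54 min / OT 0 h 0 min; Sun reg 5 h 14 min / OT 0 h 0 min.
Totals: regular 30 h 10 min, overtime 1 h 11 min.

Regular 30.17 hours, overtime 1.18 hours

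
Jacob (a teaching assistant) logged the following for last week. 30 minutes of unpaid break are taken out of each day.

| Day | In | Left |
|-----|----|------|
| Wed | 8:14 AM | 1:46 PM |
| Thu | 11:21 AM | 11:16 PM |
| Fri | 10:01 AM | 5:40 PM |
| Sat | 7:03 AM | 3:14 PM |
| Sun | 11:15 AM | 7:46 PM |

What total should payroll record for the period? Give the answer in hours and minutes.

39 h 18 min

Wed: 8:14 AM–1:46 PM = 5 h 32 min; less 30 min break → 5 h 2 min
Thu: 11:21 AM–11:16 PM = 11 h 55 min; less 30 min break → 11 h 25 min
Fri: 10:01 AM–5:40 PM = 7 h 39 min; less 30 min break → 7 h 9 min
Sat: 7:03 AM–3:14 PM = 8 h 11 min; less 30 min break → 7 h 41 min
Sun: 11:15 AM–7:46 PM = 8 h 31 min; less 30 min break → 8 h 1 min
Total: 5 h 2 min + 11 h 25 min + 7 h 9 min + 7 h 41 min + 8 h 1 min = 39 h 18 min.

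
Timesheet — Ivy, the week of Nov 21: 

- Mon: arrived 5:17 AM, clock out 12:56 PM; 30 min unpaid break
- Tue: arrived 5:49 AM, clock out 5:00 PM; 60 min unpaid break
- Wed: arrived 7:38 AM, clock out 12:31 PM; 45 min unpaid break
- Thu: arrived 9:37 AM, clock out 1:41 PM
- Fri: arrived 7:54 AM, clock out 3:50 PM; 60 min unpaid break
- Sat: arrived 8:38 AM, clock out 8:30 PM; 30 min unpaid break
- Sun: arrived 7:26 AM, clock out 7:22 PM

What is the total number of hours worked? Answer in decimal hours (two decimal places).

Mon: 5:17 AM–12:56 PM = 7 h 39 min; less 30 min break → 7 h 9 min
Tue: 5:49 AM–5:00 PM = 11 h 11 min; less 60 min break → 10 h 11 min
Wed: 7:38 AM–12:31 PM = 4 h 53 min; less 45 min break → 4 h 8 min
Thu: 9:37 AM–1:41 PM = 4 h 4 min
Fri: 7:54 AM–3:50 PM = 7 h 56 min; less 60 min break → 6 h 56 min
Sat: 8:38 AM–8:30 PM = 11 h 52 min; less 30 min break → 11 h 22 min
Sun: 7:26 AM–7:22 PM = 11 h 56 min
Total: 7 h 9 min + 10 h 11 min + 4 h 8 min + 4 h 4 min + 6 h 56 min + 11 h 22 min + 11 h 56 min = 55 h 46 min.

55.77 hours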